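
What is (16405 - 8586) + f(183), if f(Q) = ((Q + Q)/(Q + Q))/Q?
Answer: 1430878/183 ≈ 7819.0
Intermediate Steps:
f(Q) = 1/Q (f(Q) = ((2*Q)/((2*Q)))/Q = ((2*Q)*(1/(2*Q)))/Q = 1/Q)
(16405 - 8586) + f(183) = (16405 - 8586) + 1/183 = 7819 + 1/183 = 1430878/183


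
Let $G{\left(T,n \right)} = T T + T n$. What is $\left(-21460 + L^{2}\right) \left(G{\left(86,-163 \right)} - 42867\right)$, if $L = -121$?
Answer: $337465491$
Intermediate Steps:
$G{\left(T,n \right)} = T^{2} + T n$
$\left(-21460 + L^{2}\right) \left(G{\left(86,-163 \right)} - 42867\right) = \left(-21460 + \left(-121\right)^{2}\right) \left(86 \left(86 - 163\right) - 42867\right) = \left(-21460 + 14641\right) \left(86 \left(-77\right) - 42867\right) = - 6819 \left(-6622 - 42867\right) = \left(-6819\right) \left(-49489\right) = 337465491$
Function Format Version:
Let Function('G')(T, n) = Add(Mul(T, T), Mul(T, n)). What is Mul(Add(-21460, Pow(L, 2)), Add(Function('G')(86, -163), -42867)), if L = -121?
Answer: 337465491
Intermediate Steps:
Function('G')(T, n) = Add(Pow(T, 2), Mul(T, n))
Mul(Add(-21460, Pow(L, 2)), Add(Function('G')(86, -163), -42867)) = Mul(Add(-21460, Pow(-121, 2)), Add(Mul(86, Add(86, -163)), -42867)) = Mul(Add(-21460, 14641), Add(Mul(86, -77), -42867)) = Mul(-6819, Add(-6622, -42867)) = Mul(-6819, -49489) = 337465491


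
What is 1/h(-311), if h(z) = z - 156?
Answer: -1/467 ≈ -0.0021413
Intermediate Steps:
h(z) = -156 + z
1/h(-311) = 1/(-156 - 311) = 1/(-467) = -1/467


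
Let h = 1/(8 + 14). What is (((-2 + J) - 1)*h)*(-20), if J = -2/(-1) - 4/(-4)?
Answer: 0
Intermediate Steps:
h = 1/22 ≈ 0.045455
J = 3 (J = -2*(-1) - 4*(-¼) = 2 + 1 = 3)
(((-2 + J) - 1)*h)*(-20) = (((-2 + 3) - 1)*(1/22))*(-20) = ((1 - 1)*(1/22))*(-20) = (0*(1/22))*(-20) = 0*(-20) = 0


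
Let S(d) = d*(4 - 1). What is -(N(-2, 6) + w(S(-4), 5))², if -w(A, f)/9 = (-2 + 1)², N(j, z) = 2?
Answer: -49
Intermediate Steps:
S(d) = 3*d (S(d) = d*3 = 3*d)
w(A, f) = -9 (w(A, f) = -9*(-2 + 1)² = -9*(-1)² = -9*1 = -9)
-(N(-2, 6) + w(S(-4), 5))² = -(2 - 9)² = -1*(-7)² = -1*49 = -49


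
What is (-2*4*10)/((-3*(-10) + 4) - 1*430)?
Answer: 20/99 ≈ 0.20202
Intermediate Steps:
(-2*4*10)/((-3*(-10) + 4) - 1*430) = (-8*10)/((30 + 4) - 430) = -80/(34 - 430) = -80/(-396) = -80*(-1/396) = 20/99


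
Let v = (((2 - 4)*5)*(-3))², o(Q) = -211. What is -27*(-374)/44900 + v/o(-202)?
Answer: -19139661/4736950 ≈ -4.0405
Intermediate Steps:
v = 900 (v = (-2*5*(-3))² = (-10*(-3))² = 30² = 900)
-27*(-374)/44900 + v/o(-202) = -27*(-374)/44900 + 900/(-211) = 10098*(1/44900) + 900*(-1/211) = 5049/22450 - 900/211 = -19139661/4736950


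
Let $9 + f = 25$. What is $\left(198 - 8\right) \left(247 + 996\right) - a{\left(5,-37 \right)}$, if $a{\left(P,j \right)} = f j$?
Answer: $236762$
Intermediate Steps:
$f = 16$ ($f = -9 + 25 = 16$)
$a{\left(P,j \right)} = 16 j$
$\left(198 - 8\right) \left(247 + 996\right) - a{\left(5,-37 \right)} = \left(198 - 8\right) \left(247 + 996\right) - 16 \left(-37\right) = 190 \cdot 1243 - -592 = 236170 + 592 = 236762$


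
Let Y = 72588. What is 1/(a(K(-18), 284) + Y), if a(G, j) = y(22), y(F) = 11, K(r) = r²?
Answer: 1/72599 ≈ 1.3774e-5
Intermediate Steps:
a(G, j) = 11
1/(a(K(-18), 284) + Y) = 1/(11 + 72588) = 1/72599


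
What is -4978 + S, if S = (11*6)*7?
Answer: -4516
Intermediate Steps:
S = 462 (S = 66*7 = 462)
-4978 + S = -4978 + 462 = -4516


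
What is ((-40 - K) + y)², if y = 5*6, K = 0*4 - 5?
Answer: 25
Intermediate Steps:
K = -5 (K = 0 - 5 = -5)
y = 30
((-40 - K) + y)² = ((-40 - 1*(-5)) + 30)² = ((-40 + 5) + 30)² = (-35 + 30)² = (-5)² = 25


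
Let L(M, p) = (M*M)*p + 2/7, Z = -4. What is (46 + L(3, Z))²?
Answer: 5184/49 ≈ 105.80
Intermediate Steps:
L(M, p) = 2/7 + p*M² (L(M, p) = M²*p + 2*(⅐) = p*M² + 2/7 = 2/7 + p*M²)
(46 + L(3, Z))² = (46 + (2/7 - 4*3²))² = (46 + (2/7 - 4*9))² = (46 + (2/7 - 36))² = (46 - 250/7)² = (72/7)² = 5184/49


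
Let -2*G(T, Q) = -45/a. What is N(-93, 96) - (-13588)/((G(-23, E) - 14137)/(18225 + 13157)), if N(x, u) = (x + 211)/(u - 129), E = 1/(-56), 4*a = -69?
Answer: -323690100902/10730973 ≈ -30164.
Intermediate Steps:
a = -69/4 (a = (1/4)*(-69) = -69/4 ≈ -17.250)
E = -1/56 ≈ -0.017857
G(T, Q) = -30/23 (G(T, Q) = -(-45)/(2*(-69/4)) = -(-45)*(-4)/(2*69) = -1/2*60/23 = -30/23)
N(x, u) = (211 + x)/(-129 + u)
N(-93, 96) - (-13588)/((G(-23, E) - 14137)/(18225 + 13157)) = (211 - 93)/(-129 + 96) - (-13588)/((-30/23 - 14137)/(18225 + 13157)) = 118/(-33) - (-13588)/((-325181/23/31382)) = -1/33*118 - (-13588)/((-325181/23*1/31382)) = -118/33 - (-13588)/(-325181/721786) = -118/33 - (-13588)*(-721786)/325181 = -118/33 - 1*9807628168/325181 = -118/33 - 9807628168/325181 = -323690100902/10730973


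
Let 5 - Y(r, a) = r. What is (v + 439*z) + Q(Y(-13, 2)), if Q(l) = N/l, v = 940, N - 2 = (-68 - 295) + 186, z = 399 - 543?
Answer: -1121143/18 ≈ -62286.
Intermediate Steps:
Y(r, a) = 5 - r
z = -144
N = -175 (N = 2 + ((-68 - 295) + 186) = 2 + (-363 + 186) = 2 - 177 = -175)
Q(l) = -175/l
(v + 439*z) + Q(Y(-13, 2)) = (940 + 439*(-144)) - 175/(5 - 1*(-13)) = (940 - 63216) - 175/(5 + 13) = -62276 - 175/18 = -1121143/18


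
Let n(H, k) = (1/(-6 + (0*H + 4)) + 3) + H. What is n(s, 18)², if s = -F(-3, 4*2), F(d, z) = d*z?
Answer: 2809/4 ≈ 702.25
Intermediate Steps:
s = 24 (s = -(-3)*4*2 = -(-3)*8 = -1*(-24) = 24)
n(H, k) = 5/2 + H (n(H, k) = (1/(-6 + (0 + 4)) + 3) + H = (1/(-6 + 4) + 3) + H = (1/(-2) + 3) + H = (-½ + 3) + H = 5/2 + H)
n(s, 18)² = (5/2 + 24)² = (53/2)² = 2809/4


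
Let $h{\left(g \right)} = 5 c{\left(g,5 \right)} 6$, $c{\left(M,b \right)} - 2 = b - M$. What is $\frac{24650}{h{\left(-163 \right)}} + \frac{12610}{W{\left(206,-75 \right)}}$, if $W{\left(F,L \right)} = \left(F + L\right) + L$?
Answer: $\frac{19321}{84} \approx 230.01$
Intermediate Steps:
$c{\left(M,b \right)} = 2 + b - M$ ($c{\left(M,b \right)} = 2 - \left(M - b\right) = 2 + b - M$)
$h{\left(g \right)} = 210 - 30 g$ ($h{\left(g \right)} = 5 \left(2 + 5 - g\right) 6 = 5 \left(7 - g\right) 6 = \left(35 - 5 g\right) 6 = 210 - 30 g$)
$W{\left(F,L \right)} = F + 2 L$
$\frac{24650}{h{\left(-163 \right)}} + \frac{12610}{W{\left(206,-75 \right)}} = \frac{24650}{210 - -4890} + \frac{12610}{206 + 2 \left(-75\right)} = \frac{24650}{210 + 4890} + \frac{12610}{206 - 150} = \frac{24650}{5100} + \frac{12610}{56} = 24650 \cdot \frac{1}{5100} + 12610 \cdot \frac{1}{56} = \frac{29}{6} + \frac{6305}{28} = \frac{19321}{84}$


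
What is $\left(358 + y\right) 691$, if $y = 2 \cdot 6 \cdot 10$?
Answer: $330298$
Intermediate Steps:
$y = 120$ ($y = 12 \cdot 10 = 120$)
$\left(358 + y\right) 691 = \left(358 + 120\right) 691 = 478 \cdot 691 = 330298$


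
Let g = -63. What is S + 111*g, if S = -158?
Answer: -7151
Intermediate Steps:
S + 111*g = -158 + 111*(-63) = -158 - 6993 = -7151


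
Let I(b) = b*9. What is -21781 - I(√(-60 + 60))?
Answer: -21781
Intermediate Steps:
I(b) = 9*b
-21781 - I(√(-60 + 60)) = -21781 - 9*√(-60 + 60) = -21781 - 9*√0 = -21781 - 9*0 = -21781 - 1*0 = -21781 + 0 = -21781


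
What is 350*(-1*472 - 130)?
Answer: -210700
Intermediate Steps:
350*(-1*472 - 130) = 350*(-472 - 130) = 350*(-602) = -210700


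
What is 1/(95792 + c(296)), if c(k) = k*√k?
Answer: 5987/571885808 - 37*√74/571885808 ≈ 9.9123e-6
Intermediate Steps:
c(k) = k^(3/2)
1/(95792 + c(296)) = 1/(95792 + 296^(3/2)) = 1/(95792 + 592*√74)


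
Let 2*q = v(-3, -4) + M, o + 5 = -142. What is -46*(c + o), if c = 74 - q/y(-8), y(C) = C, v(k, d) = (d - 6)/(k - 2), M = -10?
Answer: 3381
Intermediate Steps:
o = -147 (o = -5 - 142 = -147)
v(k, d) = (-6 + d)/(-2 + k)
q = -4 (q = ((-6 - 4)/(-2 - 3) - 10)/2 = (-10/(-5) - 10)/2 = (-1/5*(-10) - 10)/2 = (2 - 10)/2 = (1/2)*(-8) = -4)
c = 147/2 (c = 74 - (-4)/(-8) = 74 - (-4)*(-1)/8 = 74 - 1*1/2 = 74 - 1/2 = 147/2 ≈ 73.500)
-46*(c + o) = -46*(147/2 - 147) = -46*(-147/2) = 3381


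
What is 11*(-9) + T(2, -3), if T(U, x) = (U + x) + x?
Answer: -103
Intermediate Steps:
T(U, x) = U + 2*x
11*(-9) + T(2, -3) = 11*(-9) + (2 + 2*(-3)) = -99 + (2 - 6) = -99 - 4 = -103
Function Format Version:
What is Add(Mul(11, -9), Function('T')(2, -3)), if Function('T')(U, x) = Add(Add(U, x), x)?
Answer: -103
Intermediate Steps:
Function('T')(U, x) = Add(U, Mul(2, x))
Add(Mul(11, -9), Function('T')(2, -3)) = Add(Mul(11, -9), Add(2, Mul(2, -3))) = Add(-99, Add(2, -6)) = Add(-99, -4) = -103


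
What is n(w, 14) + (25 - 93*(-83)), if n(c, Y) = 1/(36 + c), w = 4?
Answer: 309761/40 ≈ 7744.0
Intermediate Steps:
n(w, 14) + (25 - 93*(-83)) = 1/(36 + 4) + (25 - 93*(-83)) = 1/40 + (25 + 7719) = 1/40 + 7744 = 309761/40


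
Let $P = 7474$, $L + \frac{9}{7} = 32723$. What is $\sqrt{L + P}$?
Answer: $\frac{\sqrt{1969590}}{7} \approx 200.49$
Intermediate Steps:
$L = \frac{229052}{7}$ ($L = - \frac{9}{7} + 32723 = \frac{229052}{7} \approx 32722.0$)
$\sqrt{L + P} = \sqrt{\frac{229052}{7} + 7474} = \sqrt{\frac{281370}{7}} = \frac{\sqrt{1969590}}{7}$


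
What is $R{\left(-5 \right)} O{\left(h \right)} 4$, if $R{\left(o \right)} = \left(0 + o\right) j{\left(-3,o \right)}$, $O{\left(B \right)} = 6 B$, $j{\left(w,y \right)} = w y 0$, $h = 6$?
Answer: $0$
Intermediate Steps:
$j{\left(w,y \right)} = 0$
$R{\left(o \right)} = 0$ ($R{\left(o \right)} = \left(0 + o\right) 0 = o 0 = 0$)
$R{\left(-5 \right)} O{\left(h \right)} 4 = 0 \cdot 6 \cdot 6 \cdot 4 = 0 \cdot 36 \cdot 4 = 0 \cdot 4 = 0$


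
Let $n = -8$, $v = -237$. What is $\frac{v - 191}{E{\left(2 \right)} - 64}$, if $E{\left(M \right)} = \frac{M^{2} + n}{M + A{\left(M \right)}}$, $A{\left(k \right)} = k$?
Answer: $\frac{428}{65} \approx 6.5846$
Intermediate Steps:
$E{\left(M \right)} = \frac{-8 + M^{2}}{2 M}$ ($E{\left(M \right)} = \frac{M^{2} - 8}{M + M} = \frac{-8 + M^{2}}{2 M}$)
$\frac{v - 191}{E{\left(2 \right)} - 64} = \frac{-237 - 191}{\left(\frac{1}{2} \cdot 2 - \frac{4}{2}\right) - 64} = - \frac{428}{\left(1 - 2\right) - 64} = - \frac{428}{-1 - 64} = - \frac{428}{-65} = \left(-428\right) \left(- \frac{1}{65}\right) = \frac{428}{65}$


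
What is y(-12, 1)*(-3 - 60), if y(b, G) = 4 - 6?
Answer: 126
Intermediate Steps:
y(b, G) = -2
y(-12, 1)*(-3 - 60) = -2*(-3 - 60) = -2*(-63) = 126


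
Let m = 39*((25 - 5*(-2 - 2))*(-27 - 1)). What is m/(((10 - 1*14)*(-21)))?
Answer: -585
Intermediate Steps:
m = -49140 (m = 39*((25 - 5*(-4))*(-28)) = 39*((25 + 20)*(-28)) = 39*(45*(-28)) = 39*(-1260) = -49140)
m/(((10 - 1*14)*(-21))) = -49140*(-1/(21*(10 - 1*14))) = -49140*(-1/(21*(10 - 14))) = -49140/((-4*(-21))) = -49140/84 = -49140*1/84 = -585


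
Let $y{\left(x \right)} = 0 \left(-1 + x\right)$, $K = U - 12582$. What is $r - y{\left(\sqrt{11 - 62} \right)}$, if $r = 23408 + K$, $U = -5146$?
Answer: $5680$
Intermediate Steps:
$K = -17728$ ($K = -5146 - 12582 = -17728$)
$r = 5680$ ($r = 23408 - 17728 = 5680$)
$y{\left(x \right)} = 0$
$r - y{\left(\sqrt{11 - 62} \right)} = 5680 - 0 = 5680 + 0 = 5680$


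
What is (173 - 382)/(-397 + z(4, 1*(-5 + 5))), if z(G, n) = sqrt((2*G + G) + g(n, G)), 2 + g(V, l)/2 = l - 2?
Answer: 7543/14327 + 38*sqrt(3)/14327 ≈ 0.53108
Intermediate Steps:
g(V, l) = -8 + 2*l (g(V, l) = -4 + 2*(l - 2) = -4 + 2*(-2 + l) = -4 + (-4 + 2*l) = -8 + 2*l)
z(G, n) = sqrt(-8 + 5*G) (z(G, n) = sqrt((2*G + G) + (-8 + 2*G)) = sqrt(3*G + (-8 + 2*G)) = sqrt(-8 + 5*G))
(173 - 382)/(-397 + z(4, 1*(-5 + 5))) = (173 - 382)/(-397 + sqrt(-8 + 5*4)) = -209/(-397 + sqrt(-8 + 20)) = -209/(-397 + sqrt(12)) = -209/(-397 + 2*sqrt(3))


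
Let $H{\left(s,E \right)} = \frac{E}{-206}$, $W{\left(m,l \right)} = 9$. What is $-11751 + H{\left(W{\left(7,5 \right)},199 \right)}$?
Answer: $- \frac{2420905}{206} \approx -11752.0$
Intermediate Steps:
$H{\left(s,E \right)} = - \frac{E}{206}$ ($H{\left(s,E \right)} = E \left(- \frac{1}{206}\right) = - \frac{E}{206}$)
$-11751 + H{\left(W{\left(7,5 \right)},199 \right)} = -11751 - \frac{199}{206} = - \frac{2420905}{206}$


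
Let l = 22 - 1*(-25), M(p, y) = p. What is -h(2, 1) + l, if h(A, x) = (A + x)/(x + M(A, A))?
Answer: 46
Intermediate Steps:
h(A, x) = 1 (h(A, x) = (A + x)/(x + A) = (A + x)/(A + x) = 1)
l = 47 (l = 22 + 25 = 47)
-h(2, 1) + l = -1*1 + 47 = -1 + 47 = 46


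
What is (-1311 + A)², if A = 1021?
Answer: 84100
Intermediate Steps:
(-1311 + A)² = (-1311 + 1021)² = (-290)² = 84100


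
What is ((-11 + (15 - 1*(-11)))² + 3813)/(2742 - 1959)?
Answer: 1346/261 ≈ 5.1571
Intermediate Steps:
((-11 + (15 - 1*(-11)))² + 3813)/(2742 - 1959) = ((-11 + (15 + 11))² + 3813)/783 = ((-11 + 26)² + 3813)*(1/783) = (15² + 3813)*(1/783) = (225 + 3813)*(1/783) = 4038*(1/783) = 1346/261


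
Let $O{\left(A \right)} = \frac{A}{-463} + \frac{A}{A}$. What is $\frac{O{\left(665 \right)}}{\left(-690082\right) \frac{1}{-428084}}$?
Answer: $- \frac{43236484}{159753983} \approx -0.27064$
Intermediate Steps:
$O{\left(A \right)} = 1 - \frac{A}{463}$ ($O{\left(A \right)} = A \left(- \frac{1}{463}\right) + 1 = - \frac{A}{463} + 1 = 1 - \frac{A}{463}$)
$\frac{O{\left(665 \right)}}{\left(-690082\right) \frac{1}{-428084}} = \frac{1 - \frac{665}{463}}{\left(-690082\right) \frac{1}{-428084}} = \frac{1 - \frac{665}{463}}{\left(-690082\right) \left(- \frac{1}{428084}\right)} = - \frac{202}{463 \cdot \frac{345041}{214042}} = \left(- \frac{202}{463}\right) \frac{214042}{345041} = - \frac{43236484}{159753983}$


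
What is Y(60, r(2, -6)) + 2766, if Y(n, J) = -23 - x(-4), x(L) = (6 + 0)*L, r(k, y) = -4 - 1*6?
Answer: 2767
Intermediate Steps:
r(k, y) = -10 (r(k, y) = -4 - 6 = -10)
x(L) = 6*L
Y(n, J) = 1 (Y(n, J) = -23 - 6*(-4) = -23 - 1*(-24) = -23 + 24 = 1)
Y(60, r(2, -6)) + 2766 = 1 + 2766 = 2767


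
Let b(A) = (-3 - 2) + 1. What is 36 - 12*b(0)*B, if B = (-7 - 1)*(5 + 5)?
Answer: -3804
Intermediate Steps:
B = -80 (B = -8*10 = -80)
b(A) = -4 (b(A) = -5 + 1 = -4)
36 - 12*b(0)*B = 36 - (-48)*(-80) = 36 - 12*320 = 36 - 3840 = -3804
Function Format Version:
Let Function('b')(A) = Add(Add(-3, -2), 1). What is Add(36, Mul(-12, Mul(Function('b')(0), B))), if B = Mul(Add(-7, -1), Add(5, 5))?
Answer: -3804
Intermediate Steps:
B = -80 (B = Mul(-8, 10) = -80)
Function('b')(A) = -4 (Function('b')(A) = Add(-5, 1) = -4)
Add(36, Mul(-12, Mul(Function('b')(0), B))) = Add(36, Mul(-12, Mul(-4, -80))) = Add(36, Mul(-12, 320)) = Add(36, -3840) = -3804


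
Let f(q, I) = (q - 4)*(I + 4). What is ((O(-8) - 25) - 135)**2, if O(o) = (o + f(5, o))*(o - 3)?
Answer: 784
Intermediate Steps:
f(q, I) = (-4 + q)*(4 + I)
O(o) = (-3 + o)*(4 + 2*o) (O(o) = (o + (-16 - 4*o + 4*5 + o*5))*(o - 3) = (o + (-16 - 4*o + 20 + 5*o))*(-3 + o) = (o + (4 + o))*(-3 + o) = (4 + 2*o)*(-3 + o) = (-3 + o)*(4 + 2*o))
((O(-8) - 25) - 135)**2 = (((-12 - 2*(-8) + 2*(-8)**2) - 25) - 135)**2 = (((-12 + 16 + 2*64) - 25) - 135)**2 = (((-12 + 16 + 128) - 25) - 135)**2 = ((132 - 25) - 135)**2 = (107 - 135)**2 = (-28)**2 = 784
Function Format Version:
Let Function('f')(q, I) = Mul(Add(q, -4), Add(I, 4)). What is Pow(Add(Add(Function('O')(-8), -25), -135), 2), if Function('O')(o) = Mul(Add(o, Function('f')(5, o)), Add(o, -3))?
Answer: 784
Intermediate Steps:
Function('f')(q, I) = Mul(Add(-4, q), Add(4, I))
Function('O')(o) = Mul(Add(-3, o), Add(4, Mul(2, o))) (Function('O')(o) = Mul(Add(o, Add(-16, Mul(-4, o), Mul(4, 5), Mul(o, 5))), Add(o, -3)) = Mul(Add(o, Add(-16, Mul(-4, o), 20, Mul(5, o))), Add(-3, o)) = Mul(Add(o, Add(4, o)), Add(-3, o)) = Mul(Add(4, Mul(2, o)), Add(-3, o)) = Mul(Add(-3, o), Add(4, Mul(2, o))))
Pow(Add(Add(Function('O')(-8), -25), -135), 2) = Pow(Add(Add(Add(-12, Mul(-2, -8), Mul(2, Pow(-8, 2))), -25), -135), 2) = Pow(Add(Add(Add(-12, 16, Mul(2, 64)), -25), -135), 2) = Pow(Add(Add(Add(-12, 16, 128), -25), -135), 2) = Pow(Add(Add(132, -25), -135), 2) = Pow(Add(107, -135), 2) = Pow(-28, 2) = 784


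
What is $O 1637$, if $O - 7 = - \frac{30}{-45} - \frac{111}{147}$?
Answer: $\frac{1663192}{147} \approx 11314.0$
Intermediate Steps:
$O = \frac{1016}{147}$ ($O = 7 - \left(- \frac{2}{3} + \frac{37}{49}\right) = 7 - \frac{13}{147} = \frac{1016}{147} \approx 6.9116$)
$O 1637 = \frac{1016}{147} \cdot 1637 = \frac{1663192}{147}$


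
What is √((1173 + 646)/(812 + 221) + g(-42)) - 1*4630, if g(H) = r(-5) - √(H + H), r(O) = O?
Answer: -4630 + √(-3456418 - 2134178*I*√21)/1033 ≈ -4628.2 - 2.5456*I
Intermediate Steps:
g(H) = -5 - √2*√H (g(H) = -5 - √(H + H) = -5 - √(2*H) = -5 - √2*√H)
√((1173 + 646)/(812 + 221) + g(-42)) - 1*4630 = √((1173 + 646)/(812 + 221) + (-5 - √2*√(-42))) - 1*4630 = √(1819/1033 + (-5 - √2*I*√42)) - 4630 = √(1819*(1/1033) + (-5 - 2*I*√21)) - 4630 = √(1819/1033 + (-5 - 2*I*√21)) - 4630 = √(-3346/1033 - 2*I*√21) - 4630 = -4630 + √(-3346/1033 - 2*I*√21)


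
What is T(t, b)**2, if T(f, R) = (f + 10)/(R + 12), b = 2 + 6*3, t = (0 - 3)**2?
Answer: 361/1024 ≈ 0.35254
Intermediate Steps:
t = 9 (t = (-3)**2 = 9)
b = 20 (b = 2 + 18 = 20)
T(f, R) = (10 + f)/(12 + R)
T(t, b)**2 = ((10 + 9)/(12 + 20))**2 = (19/32)**2 = 361/1024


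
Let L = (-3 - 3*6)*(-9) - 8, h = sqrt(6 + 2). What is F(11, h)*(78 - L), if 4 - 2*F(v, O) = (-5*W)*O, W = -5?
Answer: -206 + 2575*sqrt(2) ≈ 3435.6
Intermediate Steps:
h = 2*sqrt(2) (h = sqrt(8) = 2*sqrt(2) ≈ 2.8284)
F(v, O) = 2 - 25*O/2 (F(v, O) = 2 - (-5*(-5))*O/2 = 2 - 25*O/2)
L = 181 (L = (-3 - 18)*(-9) - 8 = -21*(-9) - 8 = 189 - 8 = 181)
F(11, h)*(78 - L) = (2 - 25*sqrt(2))*(78 - 1*181) = (2 - 25*sqrt(2))*(78 - 181) = (2 - 25*sqrt(2))*(-103) = -206 + 2575*sqrt(2)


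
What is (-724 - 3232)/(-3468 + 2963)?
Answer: 3956/505 ≈ 7.8337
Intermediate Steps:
(-724 - 3232)/(-3468 + 2963) = -3956/(-505) = -3956*(-1/505) = 3956/505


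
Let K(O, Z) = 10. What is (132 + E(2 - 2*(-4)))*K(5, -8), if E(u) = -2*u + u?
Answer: 1220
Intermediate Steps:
E(u) = -u
(132 + E(2 - 2*(-4)))*K(5, -8) = (132 - (2 - 2*(-4)))*10 = (132 - (2 + 8))*10 = (132 - 1*10)*10 = (132 - 10)*10 = 122*10 = 1220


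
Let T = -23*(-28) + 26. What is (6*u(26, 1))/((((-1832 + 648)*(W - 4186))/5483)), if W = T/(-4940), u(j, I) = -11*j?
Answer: -193665043/102018916 ≈ -1.8983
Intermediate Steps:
T = 670 (T = 644 + 26 = 670)
W = -67/494 (W = 670/(-4940) = 670*(-1/4940) = -67/494 ≈ -0.13563)
(6*u(26, 1))/((((-1832 + 648)*(W - 4186))/5483)) = (6*(-11*26))/((((-1832 + 648)*(-67/494 - 4186))/5483)) = (6*(-286))/((-1184*(-2067951/494)*(1/5483))) = -1716/((1224226992/247)*(1/5483)) = -1716/1224226992/1354301 = -1716*1354301/1224226992 = -193665043/102018916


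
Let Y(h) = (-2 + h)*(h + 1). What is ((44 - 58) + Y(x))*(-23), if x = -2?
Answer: 230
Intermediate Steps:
Y(h) = (1 + h)*(-2 + h) (Y(h) = (-2 + h)*(1 + h) = (1 + h)*(-2 + h))
((44 - 58) + Y(x))*(-23) = ((44 - 58) + (-2 + (-2)² - 1*(-2)))*(-23) = (-14 + (-2 + 4 + 2))*(-23) = (-14 + 4)*(-23) = -10*(-23) = 230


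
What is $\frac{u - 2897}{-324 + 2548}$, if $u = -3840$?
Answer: $- \frac{6737}{2224} \approx -3.0292$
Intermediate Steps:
$\frac{u - 2897}{-324 + 2548} = \frac{-3840 - 2897}{-324 + 2548} = - \frac{6737}{2224}$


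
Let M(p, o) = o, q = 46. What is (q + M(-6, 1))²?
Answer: 2209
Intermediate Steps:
(q + M(-6, 1))² = (46 + 1)² = 47² = 2209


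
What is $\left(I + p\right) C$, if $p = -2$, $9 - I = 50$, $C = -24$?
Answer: $1032$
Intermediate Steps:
$I = -41$ ($I = 9 - 50 = -41$)
$\left(I + p\right) C = \left(-41 - 2\right) \left(-24\right) = \left(-43\right) \left(-24\right) = 1032$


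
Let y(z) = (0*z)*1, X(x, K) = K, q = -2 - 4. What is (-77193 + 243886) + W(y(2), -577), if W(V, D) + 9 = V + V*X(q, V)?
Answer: 166684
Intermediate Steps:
q = -6
y(z) = 0 (y(z) = 0*1 = 0)
W(V, D) = -9 + V + V² (W(V, D) = -9 + (V + V*V) = -9 + (V + V²) = -9 + V + V²)
(-77193 + 243886) + W(y(2), -577) = (-77193 + 243886) + (-9 + 0 + 0²) = 166693 + (-9 + 0 + 0) = 166693 - 9 = 166684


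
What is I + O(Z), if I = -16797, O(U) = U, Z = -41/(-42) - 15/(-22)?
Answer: -3879724/231 ≈ -16795.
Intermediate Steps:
Z = 383/231 (Z = -41*(-1/42) - 15*(-1/22) = 41/42 + 15/22 = 383/231 ≈ 1.6580)
I + O(Z) = -16797 + 383/231 = -3879724/231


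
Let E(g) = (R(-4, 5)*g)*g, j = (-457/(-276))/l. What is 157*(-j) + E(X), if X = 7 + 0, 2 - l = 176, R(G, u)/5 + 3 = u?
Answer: 23603509/48024 ≈ 491.49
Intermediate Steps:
R(G, u) = -15 + 5*u
l = -174 (l = 2 - 1*176 = 2 - 176 = -174)
X = 7
j = -457/48024 (j = -457/(-276)/(-174) = -457*(-1/276)*(-1/174) = (457/276)*(-1/174) = -457/48024 ≈ -0.0095161)
E(g) = 10*g² (E(g) = ((-15 + 5*5)*g)*g = ((-15 + 25)*g)*g = (10*g)*g = 10*g²)
157*(-j) + E(X) = 157*(-1*(-457/48024)) + 10*7² = 157*(457/48024) + 10*49 = 71749/48024 + 490 = 23603509/48024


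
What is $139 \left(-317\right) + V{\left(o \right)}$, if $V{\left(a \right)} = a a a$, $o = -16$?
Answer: $-48159$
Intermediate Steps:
$V{\left(a \right)} = a^{3}$ ($V{\left(a \right)} = a^{2} a = a^{3}$)
$139 \left(-317\right) + V{\left(o \right)} = 139 \left(-317\right) + \left(-16\right)^{3} = -44063 - 4096 = -48159$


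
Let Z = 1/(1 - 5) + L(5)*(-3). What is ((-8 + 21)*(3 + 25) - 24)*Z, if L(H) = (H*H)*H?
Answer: -127585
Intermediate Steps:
L(H) = H³ (L(H) = H²*H = H³)
Z = -1501/4 (Z = 1/(1 - 5) + 5³*(-3) = 1/(-4) + 125*(-3) = -¼ - 375 = -1501/4 ≈ -375.25)
((-8 + 21)*(3 + 25) - 24)*Z = ((-8 + 21)*(3 + 25) - 24)*(-1501/4) = (13*28 - 24)*(-1501/4) = (364 - 24)*(-1501/4) = 340*(-1501/4) = -127585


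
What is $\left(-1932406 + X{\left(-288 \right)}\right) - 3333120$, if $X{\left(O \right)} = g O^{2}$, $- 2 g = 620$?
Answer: $-30978166$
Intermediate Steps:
$g = -310$ ($g = \left(- \frac{1}{2}\right) 620 = -310$)
$X{\left(O \right)} = - 310 O^{2}$
$\left(-1932406 + X{\left(-288 \right)}\right) - 3333120 = \left(-1932406 - 310 \left(-288\right)^{2}\right) - 3333120 = \left(-1932406 - 25712640\right) - 3333120 = -27645046 - 3333120 = -30978166$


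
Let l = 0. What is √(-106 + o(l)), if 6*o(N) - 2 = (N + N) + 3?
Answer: I*√3786/6 ≈ 10.255*I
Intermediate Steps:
o(N) = ⅚ + N/3 (o(N) = ⅓ + ((N + N) + 3)/6 = ⅓ + (2*N + 3)/6 = ⅓ + (3 + 2*N)/6 = ⅓ + (½ + N/3) = ⅚ + N/3)
√(-106 + o(l)) = √(-106 + (⅚ + (⅓)*0)) = √(-106 + (⅚ + 0)) = √(-106 + ⅚) = √(-631/6) = I*√3786/6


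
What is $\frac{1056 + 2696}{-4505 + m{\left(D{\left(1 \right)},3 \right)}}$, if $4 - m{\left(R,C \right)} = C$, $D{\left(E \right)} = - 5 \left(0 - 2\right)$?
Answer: $- \frac{469}{563} \approx -0.83304$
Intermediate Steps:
$D{\left(E \right)} = 10$ ($D{\left(E \right)} = \left(-5\right) \left(-2\right) = 10$)
$m{\left(R,C \right)} = 4 - C$
$\frac{1056 + 2696}{-4505 + m{\left(D{\left(1 \right)},3 \right)}} = \frac{1056 + 2696}{-4505 + \left(4 - 3\right)} = \frac{3752}{-4505 + \left(4 - 3\right)} = \frac{3752}{-4505 + 1} = \frac{3752}{-4504} = 3752 \left(- \frac{1}{4504}\right) = - \frac{469}{563}$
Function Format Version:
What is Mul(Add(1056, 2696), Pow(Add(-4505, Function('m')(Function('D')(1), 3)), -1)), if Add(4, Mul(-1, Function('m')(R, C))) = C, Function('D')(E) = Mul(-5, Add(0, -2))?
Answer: Rational(-469, 563) ≈ -0.83304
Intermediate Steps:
Function('D')(E) = 10 (Function('D')(E) = Mul(-5, -2) = 10)
Function('m')(R, C) = Add(4, Mul(-1, C))
Mul(Add(1056, 2696), Pow(Add(-4505, Function('m')(Function('D')(1), 3)), -1)) = Mul(Add(1056, 2696), Pow(Add(-4505, Add(4, Mul(-1, 3))), -1)) = Mul(3752, Pow(Add(-4505, Add(4, -3)), -1)) = Mul(3752, Pow(Add(-4505, 1), -1)) = Mul(3752, Pow(-4504, -1)) = Mul(3752, Rational(-1, 4504)) = Rational(-469, 563)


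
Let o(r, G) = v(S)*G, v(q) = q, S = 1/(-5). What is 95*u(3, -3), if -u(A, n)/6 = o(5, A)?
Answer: 342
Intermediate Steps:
S = -1/5 ≈ -0.20000
o(r, G) = -G/5
u(A, n) = 6*A/5 (u(A, n) = -(-6)*A/5 = 6*A/5)
95*u(3, -3) = 95*((6/5)*3) = 95*(18/5) = 342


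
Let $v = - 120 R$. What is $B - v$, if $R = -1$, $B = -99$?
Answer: $-219$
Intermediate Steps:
$v = 120$ ($v = \left(-120\right) \left(-1\right) = 120$)
$B - v = -99 - 120 = -219$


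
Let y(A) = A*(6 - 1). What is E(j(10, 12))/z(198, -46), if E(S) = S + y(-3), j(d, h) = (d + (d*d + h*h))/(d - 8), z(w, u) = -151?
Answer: -112/151 ≈ -0.74172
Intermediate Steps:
y(A) = 5*A (y(A) = A*5 = 5*A)
j(d, h) = (d + d² + h²)/(-8 + d) (j(d, h) = (d + (d² + h²))/(-8 + d) = (d + d² + h²)/(-8 + d))
E(S) = -15 + S (E(S) = S + 5*(-3) = S - 15 = -15 + S)
E(j(10, 12))/z(198, -46) = (-15 + (10 + 10² + 12²)/(-8 + 10))/(-151) = (-15 + (10 + 100 + 144)/2)*(-1/151) = (-15 + (½)*254)*(-1/151) = (-15 + 127)*(-1/151) = 112*(-1/151) = -112/151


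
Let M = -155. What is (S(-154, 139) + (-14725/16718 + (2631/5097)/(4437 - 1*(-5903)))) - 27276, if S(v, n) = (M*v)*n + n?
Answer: 483246471287496513/146848069940 ≈ 3.2908e+6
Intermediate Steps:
S(v, n) = n - 155*n*v (S(v, n) = (-155*v)*n + n = -155*n*v + n = n - 155*n*v)
(S(-154, 139) + (-14725/16718 + (2631/5097)/(4437 - 1*(-5903)))) - 27276 = (139*(1 - 155*(-154)) + (-14725/16718 + (2631/5097)/(4437 - 1*(-5903)))) - 27276 = (139*(1 + 23870) + (-14725*1/16718 + (2631*(1/5097))/(4437 + 5903))) - 27276 = (139*23871 + (-14725/16718 + (877/1699)/10340)) - 27276 = (3318069 + (-14725/16718 + (877/1699)*(1/10340))) - 27276 = (3318069 + (-14725/16718 + 877/17567660)) - 27276 = (3318069 - 129334565907/146848069940) - 27276 = 487251899243179953/146848069940 - 27276 = 483246471287496513/146848069940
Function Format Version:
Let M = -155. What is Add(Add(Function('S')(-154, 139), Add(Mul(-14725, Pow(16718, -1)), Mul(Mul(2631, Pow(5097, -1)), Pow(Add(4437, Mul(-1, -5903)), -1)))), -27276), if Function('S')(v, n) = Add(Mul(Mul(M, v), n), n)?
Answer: Rational(483246471287496513, 146848069940) ≈ 3.2908e+6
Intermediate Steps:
Function('S')(v, n) = Add(n, Mul(-155, n, v)) (Function('S')(v, n) = Add(Mul(Mul(-155, v), n), n) = Add(Mul(-155, n, v), n) = Add(n, Mul(-155, n, v)))
Add(Add(Function('S')(-154, 139), Add(Mul(-14725, Pow(16718, -1)), Mul(Mul(2631, Pow(5097, -1)), Pow(Add(4437, Mul(-1, -5903)), -1)))), -27276) = Add(Add(Mul(139, Add(1, Mul(-155, -154))), Add(Mul(-14725, Pow(16718, -1)), Mul(Mul(2631, Pow(5097, -1)), Pow(Add(4437, Mul(-1, -5903)), -1)))), -27276) = Add(Add(Mul(139, Add(1, 23870)), Add(Mul(-14725, Rational(1, 16718)), Mul(Mul(2631, Rational(1, 5097)), Pow(Add(4437, 5903), -1)))), -27276) = Add(Add(Mul(139, 23871), Add(Rational(-14725, 16718), Mul(Rational(877, 1699), Pow(10340, -1)))), -27276) = Add(Add(3318069, Add(Rational(-14725, 16718), Mul(Rational(877, 1699), Rational(1, 10340)))), -27276) = Add(Add(3318069, Add(Rational(-14725, 16718), Rational(877, 17567660))), -27276) = Add(Add(3318069, Rational(-129334565907, 146848069940)), -27276) = Add(Rational(487251899243179953, 146848069940), -27276) = Rational(483246471287496513, 146848069940)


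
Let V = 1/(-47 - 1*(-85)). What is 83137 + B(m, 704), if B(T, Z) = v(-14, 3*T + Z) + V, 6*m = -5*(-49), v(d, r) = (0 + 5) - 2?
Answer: 3159321/38 ≈ 83140.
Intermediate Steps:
v(d, r) = 3 (v(d, r) = 5 - 2 = 3)
m = 245/6 (m = (-5*(-49))/6 = (1/6)*245 = 245/6 ≈ 40.833)
V = 1/38 (V = 1/(-47 + 85) = 1/38 ≈ 0.026316)
B(T, Z) = 115/38 (B(T, Z) = 3 + 1/38 = 115/38)
83137 + B(m, 704) = 83137 + 115/38 = 3159321/38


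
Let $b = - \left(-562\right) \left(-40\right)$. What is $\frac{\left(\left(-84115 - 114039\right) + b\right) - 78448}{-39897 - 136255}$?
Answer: $\frac{149541}{88076} \approx 1.6979$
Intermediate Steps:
$b = -22480$ ($b = \left(-1\right) 22480 = -22480$)
$\frac{\left(\left(-84115 - 114039\right) + b\right) - 78448}{-39897 - 136255} = \frac{\left(\left(-84115 - 114039\right) - 22480\right) - 78448}{-39897 - 136255} = \frac{\left(-198154 - 22480\right) - 78448}{-176152} = \left(-220634 - 78448\right) \left(- \frac{1}{176152}\right) = \left(-299082\right) \left(- \frac{1}{176152}\right) = \frac{149541}{88076}$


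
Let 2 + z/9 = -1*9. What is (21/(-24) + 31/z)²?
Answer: 885481/627264 ≈ 1.4117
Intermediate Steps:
z = -99 (z = -18 + 9*(-1*9) = -18 + 9*(-9) = -18 - 81 = -99)
(21/(-24) + 31/z)² = (21/(-24) + 31/(-99))² = (21*(-1/24) + 31*(-1/99))² = (-7/8 - 31/99)² = (-941/792)² = 885481/627264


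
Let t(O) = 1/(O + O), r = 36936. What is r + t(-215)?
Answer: 15882479/430 ≈ 36936.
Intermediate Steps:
t(O) = 1/(2*O)
r + t(-215) = 36936 + (½)/(-215) = 36936 + (½)*(-1/215) = 36936 - 1/430 = 15882479/430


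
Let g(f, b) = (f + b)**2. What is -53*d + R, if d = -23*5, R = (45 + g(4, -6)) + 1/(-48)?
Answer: 294911/48 ≈ 6144.0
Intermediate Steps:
g(f, b) = (b + f)**2
R = 2351/48 (R = (45 + (-6 + 4)**2) + 1/(-48) = (45 + (-2)**2) - 1/48 = (45 + 4) - 1/48 = 49 - 1/48 = 2351/48 ≈ 48.979)
d = -115
-53*d + R = -53*(-115) + 2351/48 = 6095 + 2351/48 = 294911/48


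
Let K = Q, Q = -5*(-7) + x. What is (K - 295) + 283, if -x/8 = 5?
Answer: -17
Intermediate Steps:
x = -40 (x = -8*5 = -40)
Q = -5 (Q = -5*(-7) - 40 = 35 - 40 = -5)
K = -5
(K - 295) + 283 = (-5 - 295) + 283 = -300 + 283 = -17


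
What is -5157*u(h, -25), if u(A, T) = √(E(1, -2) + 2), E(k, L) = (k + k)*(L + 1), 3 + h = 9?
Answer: 0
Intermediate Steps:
h = 6 (h = -3 + 9 = 6)
E(k, L) = 2*k*(1 + L) (E(k, L) = (2*k)*(1 + L) = 2*k*(1 + L))
u(A, T) = 0 (u(A, T) = √(2*1*(1 - 2) + 2) = √(2*1*(-1) + 2) = √(-2 + 2) = √0 = 0)
-5157*u(h, -25) = -5157*0 = 0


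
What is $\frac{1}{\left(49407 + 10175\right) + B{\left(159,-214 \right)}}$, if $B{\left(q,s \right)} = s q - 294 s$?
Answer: $\frac{1}{88472} \approx 1.1303 \cdot 10^{-5}$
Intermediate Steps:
$B{\left(q,s \right)} = - 294 s + q s$ ($B{\left(q,s \right)} = q s - 294 s = - 294 s + q s$)
$\frac{1}{\left(49407 + 10175\right) + B{\left(159,-214 \right)}} = \frac{1}{\left(49407 + 10175\right) - 214 \left(-294 + 159\right)} = \frac{1}{59582 - -28890} = \frac{1}{59582 + 28890} = \frac{1}{88472}$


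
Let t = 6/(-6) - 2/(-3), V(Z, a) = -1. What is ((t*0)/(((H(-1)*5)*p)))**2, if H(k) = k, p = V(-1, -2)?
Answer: 0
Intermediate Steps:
p = -1
t = -1/3 (t = 6*(-1/6) - 2*(-1/3) = -1 + 2/3 = -1/3 ≈ -0.33333)
((t*0)/(((H(-1)*5)*p)))**2 = ((-1/3*0)/((-1*5*(-1))))**2 = (0/((-5*(-1))))**2 = (0/5)**2 = (0*(1/5))**2 = 0**2 = 0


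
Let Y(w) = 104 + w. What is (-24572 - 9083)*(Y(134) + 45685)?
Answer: -1545538565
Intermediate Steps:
(-24572 - 9083)*(Y(134) + 45685) = (-24572 - 9083)*((104 + 134) + 45685) = -33655*(238 + 45685) = -33655*45923 = -1545538565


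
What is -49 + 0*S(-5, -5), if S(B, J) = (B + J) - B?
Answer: -49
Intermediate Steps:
S(B, J) = J
-49 + 0*S(-5, -5) = -49 + 0*(-5) = -49 + 0 = -49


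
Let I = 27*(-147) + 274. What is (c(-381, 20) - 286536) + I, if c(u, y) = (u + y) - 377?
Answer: -290969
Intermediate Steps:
c(u, y) = -377 + u + y
I = -3695 (I = -3969 + 274 = -3695)
(c(-381, 20) - 286536) + I = ((-377 - 381 + 20) - 286536) - 3695 = (-738 - 286536) - 3695 = -287274 - 3695 = -290969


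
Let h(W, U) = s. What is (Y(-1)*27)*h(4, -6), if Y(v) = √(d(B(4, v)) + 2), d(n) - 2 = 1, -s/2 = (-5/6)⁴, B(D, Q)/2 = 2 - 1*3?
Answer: -625*√5/24 ≈ -58.231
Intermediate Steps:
B(D, Q) = -2 (B(D, Q) = 2*(2 - 1*3) = 2*(2 - 3) = 2*(-1) = -2)
s = -625/648 (s = -2*(-5/6)⁴ = -2*(-5*⅙)⁴ = -2*(-⅚)⁴ = -2*625/1296 = -625/648 ≈ -0.96451)
d(n) = 3 (d(n) = 2 + 1 = 3)
h(W, U) = -625/648
Y(v) = √5 (Y(v) = √(3 + 2) = √5)
(Y(-1)*27)*h(4, -6) = (√5*27)*(-625/648) = (27*√5)*(-625/648) = -625*√5/24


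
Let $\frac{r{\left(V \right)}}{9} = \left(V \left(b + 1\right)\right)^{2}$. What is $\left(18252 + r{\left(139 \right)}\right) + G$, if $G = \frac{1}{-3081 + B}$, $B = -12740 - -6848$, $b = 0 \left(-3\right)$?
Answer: $\frac{1724081192}{8973} \approx 1.9214 \cdot 10^{5}$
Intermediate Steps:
$b = 0$
$B = -5892$ ($B = -12740 + 6848 = -5892$)
$r{\left(V \right)} = 9 V^{2}$ ($r{\left(V \right)} = 9 \left(V \left(0 + 1\right)\right)^{2} = 9 \left(V 1\right)^{2} = 9 V^{2}$)
$G = - \frac{1}{8973}$ ($G = \frac{1}{-3081 - 5892} = \frac{1}{-8973} = - \frac{1}{8973} \approx -0.00011145$)
$\left(18252 + r{\left(139 \right)}\right) + G = \left(18252 + 9 \cdot 139^{2}\right) - \frac{1}{8973} = \left(18252 + 9 \cdot 19321\right) - \frac{1}{8973} = \left(18252 + 173889\right) - \frac{1}{8973} = 192141 - \frac{1}{8973} = \frac{1724081192}{8973}$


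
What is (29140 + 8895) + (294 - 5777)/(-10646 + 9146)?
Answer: 57057983/1500 ≈ 38039.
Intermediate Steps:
(29140 + 8895) + (294 - 5777)/(-10646 + 9146) = 38035 - 5483/(-1500) = 38035 - 5483*(-1/1500) = 38035 + 5483/1500 = 57057983/1500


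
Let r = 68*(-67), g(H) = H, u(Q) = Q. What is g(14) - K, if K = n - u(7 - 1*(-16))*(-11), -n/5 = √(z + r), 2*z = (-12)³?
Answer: -239 + 10*I*√1355 ≈ -239.0 + 368.1*I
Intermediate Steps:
r = -4556
z = -864 (z = (½)*(-12)³ = (½)*(-1728) = -864)
n = -10*I*√1355 (n = -5*√(-864 - 4556) = -10*I*√1355 ≈ -368.1*I)
K = 253 - 10*I*√1355 (K = -10*I*√1355 - (7 - 1*(-16))*(-11) = -10*I*√1355 - (7 + 16)*(-11) = -10*I*√1355 - 23*(-11) = -10*I*√1355 - 1*(-253) = -10*I*√1355 + 253 = 253 - 10*I*√1355 ≈ 253.0 - 368.1*I)
g(14) - K = 14 - (253 - 10*I*√1355) = 14 + (-253 + 10*I*√1355) = -239 + 10*I*√1355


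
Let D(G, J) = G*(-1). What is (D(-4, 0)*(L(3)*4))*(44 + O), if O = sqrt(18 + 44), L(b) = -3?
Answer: -2112 - 48*sqrt(62) ≈ -2490.0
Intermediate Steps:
D(G, J) = -G
O = sqrt(62) ≈ 7.8740
(D(-4, 0)*(L(3)*4))*(44 + O) = ((-1*(-4))*(-3*4))*(44 + sqrt(62)) = (4*(-12))*(44 + sqrt(62)) = -48*(44 + sqrt(62)) = -2112 - 48*sqrt(62)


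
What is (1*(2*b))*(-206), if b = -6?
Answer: 2472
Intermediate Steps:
(1*(2*b))*(-206) = (1*(2*(-6)))*(-206) = (1*(-12))*(-206) = -12*(-206) = 2472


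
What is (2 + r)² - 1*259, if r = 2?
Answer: -243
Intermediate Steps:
(2 + r)² - 1*259 = (2 + 2)² - 1*259 = 4² - 259 = 16 - 259 = -243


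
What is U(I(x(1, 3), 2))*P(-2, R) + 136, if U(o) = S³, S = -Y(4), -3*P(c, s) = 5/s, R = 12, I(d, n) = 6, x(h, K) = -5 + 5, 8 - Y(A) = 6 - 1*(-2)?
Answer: 136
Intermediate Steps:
Y(A) = 0 (Y(A) = 8 - (6 - 1*(-2)) = 8 - (6 + 2) = 8 - 1*8 = 8 - 8 = 0)
x(h, K) = 0
P(c, s) = -5/(3*s)
S = 0 (S = -1*0 = 0)
U(o) = 0 (U(o) = 0³ = 0)
U(I(x(1, 3), 2))*P(-2, R) + 136 = 0*(-5/3/12) + 136 = 0*(-5/3*1/12) + 136 = 0*(-5/36) + 136 = 0 + 136 = 136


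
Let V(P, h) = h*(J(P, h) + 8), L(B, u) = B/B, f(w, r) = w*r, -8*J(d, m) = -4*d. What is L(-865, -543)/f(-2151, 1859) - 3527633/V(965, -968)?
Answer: 142484619707/19177808364 ≈ 7.4297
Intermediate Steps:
J(d, m) = d/2 (J(d, m) = -(-1)*d/2 = d/2)
f(w, r) = r*w
L(B, u) = 1
V(P, h) = h*(8 + P/2) (V(P, h) = h*(P/2 + 8) = h*(8 + P/2))
L(-865, -543)/f(-2151, 1859) - 3527633/V(965, -968) = 1/(1859*(-2151)) - 3527633*(-1/(484*(16 + 965))) = 1/(-3998709) - 3527633/((½)*(-968)*981) = 1*(-1/3998709) - 3527633/(-474804) = -1/3998709 - 3527633*(-1/474804) = -1/3998709 + 3527633/474804 = 142484619707/19177808364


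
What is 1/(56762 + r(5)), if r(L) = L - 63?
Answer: 1/56704 ≈ 1.7635e-5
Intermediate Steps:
r(L) = -63 + L
1/(56762 + r(5)) = 1/(56762 + (-63 + 5)) = 1/(56762 - 58) = 1/56704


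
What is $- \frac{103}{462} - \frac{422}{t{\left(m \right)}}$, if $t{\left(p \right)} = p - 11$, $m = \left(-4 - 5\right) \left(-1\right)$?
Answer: $\frac{97379}{462} \approx 210.78$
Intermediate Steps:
$m = 9$ ($m = \left(-9\right) \left(-1\right) = 9$)
$t{\left(p \right)} = -11 + p$
$- \frac{103}{462} - \frac{422}{t{\left(m \right)}} = - \frac{103}{462} - \frac{422}{-11 + 9} = \left(-103\right) \frac{1}{462} - \frac{422}{-2} = - \frac{103}{462} - -211 = - \frac{103}{462} + 211 = \frac{97379}{462}$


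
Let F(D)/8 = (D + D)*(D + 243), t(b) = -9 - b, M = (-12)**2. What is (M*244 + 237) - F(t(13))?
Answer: 113165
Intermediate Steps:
M = 144
F(D) = 16*D*(243 + D) (F(D) = 8*((D + D)*(D + 243)) = 8*((2*D)*(243 + D)) = 8*(2*D*(243 + D)) = 16*D*(243 + D))
(M*244 + 237) - F(t(13)) = (144*244 + 237) - 16*(-9 - 1*13)*(243 + (-9 - 1*13)) = (35136 + 237) - 16*(-9 - 13)*(243 + (-9 - 13)) = 35373 - 16*(-22)*(243 - 22) = 35373 - 16*(-22)*221 = 35373 - 1*(-77792) = 35373 + 77792 = 113165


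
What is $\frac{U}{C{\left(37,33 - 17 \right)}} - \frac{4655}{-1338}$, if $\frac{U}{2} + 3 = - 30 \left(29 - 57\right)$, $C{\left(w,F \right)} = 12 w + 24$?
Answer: $\frac{61366}{8697} \approx 7.056$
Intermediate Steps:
$C{\left(w,F \right)} = 24 + 12 w$
$U = 1674$ ($U = -6 + 2 \left(- 30 \left(29 - 57\right)\right) = -6 + 2 \left(\left(-30\right) \left(-28\right)\right) = -6 + 2 \cdot 840 = -6 + 1680 = 1674$)
$\frac{U}{C{\left(37,33 - 17 \right)}} - \frac{4655}{-1338} = \frac{1674}{24 + 12 \cdot 37} - \frac{4655}{-1338} = \frac{1674}{24 + 444} - - \frac{4655}{1338} = \frac{1674}{468} + \frac{4655}{1338} = 1674 \cdot \frac{1}{468} + \frac{4655}{1338} = \frac{93}{26} + \frac{4655}{1338} = \frac{61366}{8697}$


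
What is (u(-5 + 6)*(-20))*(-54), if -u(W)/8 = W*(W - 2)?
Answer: 8640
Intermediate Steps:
u(W) = -8*W*(-2 + W) (u(W) = -8*W*(W - 2) = -8*W*(-2 + W))
(u(-5 + 6)*(-20))*(-54) = ((8*(-5 + 6)*(2 - (-5 + 6)))*(-20))*(-54) = ((8*1*(2 - 1*1))*(-20))*(-54) = ((8*1*(2 - 1))*(-20))*(-54) = ((8*1*1)*(-20))*(-54) = (8*(-20))*(-54) = -160*(-54) = 8640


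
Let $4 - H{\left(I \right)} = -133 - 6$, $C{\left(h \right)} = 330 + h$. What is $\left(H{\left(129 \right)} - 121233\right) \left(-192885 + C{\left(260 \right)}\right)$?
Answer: $23285001550$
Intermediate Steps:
$H{\left(I \right)} = 143$ ($H{\left(I \right)} = 4 - \left(-133 - 6\right) = 4 - -139 = 4 + 139 = 143$)
$\left(H{\left(129 \right)} - 121233\right) \left(-192885 + C{\left(260 \right)}\right) = \left(143 - 121233\right) \left(-192885 + \left(330 + 260\right)\right) = - 121090 \left(-192885 + 590\right) = \left(-121090\right) \left(-192295\right) = 23285001550$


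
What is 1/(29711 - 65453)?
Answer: -1/35742 ≈ -2.7978e-5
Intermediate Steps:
1/(29711 - 65453) = 1/(-35742) = -1/35742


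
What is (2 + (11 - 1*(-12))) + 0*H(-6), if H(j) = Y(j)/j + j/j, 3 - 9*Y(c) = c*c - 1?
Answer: 25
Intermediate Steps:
Y(c) = 4/9 - c²/9 (Y(c) = ⅓ - (c*c - 1)/9 = ⅓ - (c² - 1)/9 = ⅓ - (-1 + c²)/9 = ⅓ + (⅑ - c²/9) = 4/9 - c²/9)
H(j) = 1 + (4/9 - j²/9)/j (H(j) = (4/9 - j²/9)/j + j/j = (4/9 - j²/9)/j + 1 = 1 + (4/9 - j²/9)/j)
(2 + (11 - 1*(-12))) + 0*H(-6) = (2 + (11 - 1*(-12))) + 0*(1 - ⅑*(-6) + (4/9)/(-6)) = (2 + (11 + 12)) + 0*(1 + ⅔ + (4/9)*(-⅙)) = (2 + 23) + 0*(1 + ⅔ - 2/27) = 25 + 0*(43/27) = 25 + 0 = 25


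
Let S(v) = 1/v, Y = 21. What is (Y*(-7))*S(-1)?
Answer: 147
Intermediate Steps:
S(v) = 1/v
(Y*(-7))*S(-1) = (21*(-7))/(-1) = -147*(-1) = 147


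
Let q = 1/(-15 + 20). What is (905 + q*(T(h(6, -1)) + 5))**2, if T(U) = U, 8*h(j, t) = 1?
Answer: 1313410081/1600 ≈ 8.2088e+5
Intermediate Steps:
h(j, t) = 1/8 (h(j, t) = (1/8)*1 = 1/8)
q = 1/5 ≈ 0.20000
(905 + q*(T(h(6, -1)) + 5))**2 = (905 + (1/8 + 5)/5)**2 = (905 + (1/5)*(41/8))**2 = (905 + 41/40)**2 = (36241/40)**2 = 1313410081/1600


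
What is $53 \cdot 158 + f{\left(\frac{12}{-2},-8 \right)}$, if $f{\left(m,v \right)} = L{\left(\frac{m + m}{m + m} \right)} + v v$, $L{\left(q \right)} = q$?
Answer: $8439$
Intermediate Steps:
$f{\left(m,v \right)} = 1 + v^{2}$ ($f{\left(m,v \right)} = \frac{m + m}{m + m} + v v = \frac{2 m}{2 m} + v^{2} = 2 m \frac{1}{2 m} + v^{2} = 1 + v^{2}$)
$53 \cdot 158 + f{\left(\frac{12}{-2},-8 \right)} = 53 \cdot 158 + \left(1 + \left(-8\right)^{2}\right) = 8374 + \left(1 + 64\right) = 8374 + 65 = 8439$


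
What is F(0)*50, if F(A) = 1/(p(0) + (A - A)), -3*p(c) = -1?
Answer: 150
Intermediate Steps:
p(c) = 1/3 (p(c) = -1/3*(-1) = 1/3)
F(A) = 3 (F(A) = 1/(1/3 + (A - A)) = 1/(1/3 + 0) = 1/(1/3) = 3)
F(0)*50 = 3*50 = 150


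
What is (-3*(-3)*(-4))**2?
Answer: 1296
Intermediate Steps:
(-3*(-3)*(-4))**2 = (9*(-4))**2 = (-36)**2 = 1296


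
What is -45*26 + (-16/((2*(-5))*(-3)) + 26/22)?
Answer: -192943/165 ≈ -1169.4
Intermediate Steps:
-45*26 + (-16/((2*(-5))*(-3)) + 26/22) = -1170 + (-16/((-10*(-3))) + 26*(1/22)) = -1170 + (-16/30 + 13/11) = -1170 + (-16*1/30 + 13/11) = -1170 + (-8/15 + 13/11) = -1170 + 107/165 = -192943/165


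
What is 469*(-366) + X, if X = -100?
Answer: -171754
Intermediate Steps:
469*(-366) + X = 469*(-366) - 100 = -171654 - 100 = -171754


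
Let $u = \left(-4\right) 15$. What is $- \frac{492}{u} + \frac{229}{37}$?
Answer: $\frac{2662}{185} \approx 14.389$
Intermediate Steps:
$u = -60$
$- \frac{492}{u} + \frac{229}{37} = - \frac{492}{-60} + \frac{229}{37} = \left(-492\right) \left(- \frac{1}{60}\right) + 229 \cdot \frac{1}{37} = \frac{41}{5} + \frac{229}{37} = \frac{2662}{185}$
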